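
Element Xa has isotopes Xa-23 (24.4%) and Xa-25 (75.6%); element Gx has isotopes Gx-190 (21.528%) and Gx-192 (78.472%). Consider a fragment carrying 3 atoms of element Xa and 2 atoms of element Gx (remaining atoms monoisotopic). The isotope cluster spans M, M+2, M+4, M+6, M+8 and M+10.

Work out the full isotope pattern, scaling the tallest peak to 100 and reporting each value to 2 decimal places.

0.17 : 2.77 : 18.32 : 60.58 : 100.00 : 65.92

Element Xa pattern (n=3): 0.01452678 : 0.13502765 : 0.41836435 : 0.43208122
Element Gx pattern (n=2): 0.04634548 : 0.33786904 : 0.61578548
Convolve the two distributions (both contribute in 2-u steps):
  M: 0.01452678×0.04634548 = 0.000673
  M+2: 0.01452678×0.33786904 + 0.13502765×0.04634548 = 0.011166
  M+4: 0.01452678×0.61578548 + 0.13502765×0.33786904 + 0.41836435×0.04634548 = 0.073956
  M+6: 0.13502765×0.61578548 + 0.41836435×0.33786904 + 0.43208122×0.04634548 = 0.244525
  M+8: 0.41836435×0.61578548 + 0.43208122×0.33786904 = 0.403610
  M+10: 0.43208122×0.61578548 = 0.266069
Scale to base peak (0.403610) = 100: 0.17 : 2.77 : 18.32 : 60.58 : 100.00 : 65.92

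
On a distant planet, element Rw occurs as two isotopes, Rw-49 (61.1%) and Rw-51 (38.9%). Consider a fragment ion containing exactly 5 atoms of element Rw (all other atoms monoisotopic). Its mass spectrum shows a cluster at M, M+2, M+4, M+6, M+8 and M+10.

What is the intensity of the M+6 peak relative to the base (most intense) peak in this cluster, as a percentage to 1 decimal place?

63.7%

Binomial terms of (0.611 + 0.389)^5: M 0.0852, M+2 0.2711, M+4 0.3452, M+6 0.2198, M+8 0.0700, M+10 0.0089 → M+4 is the base peak.
P(M+4) = C(5,2) × 0.611^3 × 0.389^2 = 10 × 0.22809913 × 0.151321 = 0.345162 (base)
P(M+6) = C(5,3) × 0.611^2 × 0.389^3 = 10 × 0.373321 × 0.05886387 = 0.219751
Relative intensity = 0.219751 / 0.345162 × 100 = 63.7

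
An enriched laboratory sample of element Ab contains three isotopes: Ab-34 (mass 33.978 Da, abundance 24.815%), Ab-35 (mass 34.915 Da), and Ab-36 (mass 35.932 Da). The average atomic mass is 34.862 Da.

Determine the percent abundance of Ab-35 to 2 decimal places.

57.53%

Let x and y be the fractions of Ab-35 and Ab-36. Then x + y = 1 − 0.24815 = 0.75185 and 34.915x + 35.932y = 34.862 − 0.24815×33.978 = 26.4303593.
Substituting: 34.915x + 35.932(0.75185 − x) = 26.4303593
(34.915 − 35.932)x = -0.5851149  ⇒  x = 0.57533, y = 0.17652
Ab-35: 57.53%, Ab-36: 17.65%.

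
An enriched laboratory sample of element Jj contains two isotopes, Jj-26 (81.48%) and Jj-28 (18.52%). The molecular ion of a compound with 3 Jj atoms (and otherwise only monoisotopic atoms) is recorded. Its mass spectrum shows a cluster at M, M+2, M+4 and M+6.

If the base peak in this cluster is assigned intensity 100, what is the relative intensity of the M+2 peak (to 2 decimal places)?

68.19

Term probabilities: M 0.5409, M+2 0.3689, M+4 0.0838, M+6 0.0064. Base peak = M.
P(M) = C(3,0) × 0.8148^3 × 0.1852^0 = 1 × 0.54094494 × 1.0000 = 0.540945 (base)
P(M+2) = C(3,1) × 0.8148^2 × 0.1852^1 = 3 × 0.66389904 × 0.1852 = 0.368862
Relative intensity = 0.368862 / 0.540945 × 100 = 68.19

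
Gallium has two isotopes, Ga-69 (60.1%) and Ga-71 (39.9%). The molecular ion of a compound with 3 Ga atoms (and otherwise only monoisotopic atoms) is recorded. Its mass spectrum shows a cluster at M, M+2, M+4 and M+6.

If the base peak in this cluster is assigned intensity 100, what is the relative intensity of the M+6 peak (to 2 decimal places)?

(0.601 + 0.399)^3 gives M 0.2171, M+2 0.4324, M+4 0.2870, M+6 0.0635; the largest is M+2.
P(M+2) = C(3,1) × 0.601^2 × 0.399^1 = 3 × 0.361201 × 0.3990 = 0.432358 (base)
P(M+6) = C(3,3) × 0.601^0 × 0.399^3 = 1 × 1.0000 × 0.0635212 = 0.063521
Relative intensity = 0.063521 / 0.432358 × 100 = 14.69

14.69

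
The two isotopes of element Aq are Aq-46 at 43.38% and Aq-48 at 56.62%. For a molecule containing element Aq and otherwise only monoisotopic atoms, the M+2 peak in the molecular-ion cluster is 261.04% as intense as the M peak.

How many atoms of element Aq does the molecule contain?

2

For n independent Aq atoms, I(M+2)/I(M) = n · (abundance Aq-48) / (abundance Aq-46) = n · 0.5662/0.4338.
n = 2.6104 × 0.4338/0.5662 = 2.00 ≈ 2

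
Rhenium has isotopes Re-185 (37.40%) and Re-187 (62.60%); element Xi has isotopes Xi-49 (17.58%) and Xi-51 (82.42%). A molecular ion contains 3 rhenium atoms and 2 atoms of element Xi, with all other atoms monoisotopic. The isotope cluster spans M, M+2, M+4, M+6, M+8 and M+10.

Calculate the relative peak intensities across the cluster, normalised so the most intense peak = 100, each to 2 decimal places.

Rhenium pattern (n=3): 0.05231362 : 0.26268713 : 0.43968487 : 0.24531438
Element Xi pattern (n=2): 0.03090564 : 0.28978872 : 0.67930564
Convolve the two distributions (both contribute in 2-u steps):
  M: 0.05231362×0.03090564 = 0.001617
  M+2: 0.05231362×0.28978872 + 0.26268713×0.03090564 = 0.023278
  M+4: 0.05231362×0.67930564 + 0.26268713×0.28978872 + 0.43968487×0.03090564 = 0.125249
  M+6: 0.26268713×0.67930564 + 0.43968487×0.28978872 + 0.24531438×0.03090564 = 0.313442
  M+8: 0.43968487×0.67930564 + 0.24531438×0.28978872 = 0.369770
  M+10: 0.24531438×0.67930564 = 0.166643
Scale to base peak (0.369770) = 100: 0.44 : 6.30 : 33.87 : 84.77 : 100.00 : 45.07

0.44 : 6.30 : 33.87 : 84.77 : 100.00 : 45.07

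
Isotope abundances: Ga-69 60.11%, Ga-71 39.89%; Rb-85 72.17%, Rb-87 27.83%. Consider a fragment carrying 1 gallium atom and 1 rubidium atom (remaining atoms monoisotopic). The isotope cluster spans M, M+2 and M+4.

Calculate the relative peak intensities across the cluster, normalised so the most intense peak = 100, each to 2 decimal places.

Gallium pattern (n=1): 0.6011 : 0.3989
Rubidium pattern (n=1): 0.7217 : 0.2783
Convolve the two distributions (both contribute in 2-u steps):
  M: 0.6011×0.7217 = 0.433814
  M+2: 0.6011×0.2783 + 0.3989×0.7217 = 0.455172
  M+4: 0.3989×0.2783 = 0.111014
Scale to base peak (0.455172) = 100: 95.31 : 100.00 : 24.39

95.31 : 100.00 : 24.39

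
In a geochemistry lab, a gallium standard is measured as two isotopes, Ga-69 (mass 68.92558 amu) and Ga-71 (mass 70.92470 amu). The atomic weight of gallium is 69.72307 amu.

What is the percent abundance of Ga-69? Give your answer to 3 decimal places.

60.108%

With x = fraction of Ga-69 (so Ga-71 is 1 − x):
68.92558·x + 70.92470·(1 − x) = 69.72307
(68.92558 − 70.92470)·x = 69.72307 − 70.92470
x = -1.20163 / -1.99912 = 0.60108 → 60.108% Ga-69, 39.892% Ga-71.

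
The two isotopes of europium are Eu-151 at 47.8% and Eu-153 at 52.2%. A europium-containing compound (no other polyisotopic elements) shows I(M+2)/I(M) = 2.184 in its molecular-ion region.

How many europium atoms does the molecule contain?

2

With n Eu atoms, P(M+2)/P(M) = C(n,1)·p^(n−1)q / p^n = n·q/p = n · 0.522/0.478.
n = 2.184 × 0.478/0.522 = 2.00 ≈ 2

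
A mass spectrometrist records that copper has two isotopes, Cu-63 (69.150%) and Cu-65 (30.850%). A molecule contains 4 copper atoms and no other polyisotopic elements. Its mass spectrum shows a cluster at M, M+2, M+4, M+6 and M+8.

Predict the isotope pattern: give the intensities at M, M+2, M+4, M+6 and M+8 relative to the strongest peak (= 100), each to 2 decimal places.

Each Cu atom is independently Cu-63 (p = 0.69150) or Cu-65 (q = 0.30850); the cluster is the binomial expansion (p + q)^4.
P(M) = 0.69150^4 = 0.228649
P(M+2) = 4 × 0.69150^3 × 0.30850^1 = 0.408030
P(M+4) = 6 × 0.69150^2 × 0.30850^2 = 0.273052
P(M+6) = 4 × 0.69150^1 × 0.30850^3 = 0.081212
P(M+8) = 0.30850^4 = 0.009058
The M+2 peak is largest (0.408030); scaling to 100 gives 56.04 : 100.00 : 66.92 : 19.90 : 2.22.

56.04 : 100.00 : 66.92 : 19.90 : 2.22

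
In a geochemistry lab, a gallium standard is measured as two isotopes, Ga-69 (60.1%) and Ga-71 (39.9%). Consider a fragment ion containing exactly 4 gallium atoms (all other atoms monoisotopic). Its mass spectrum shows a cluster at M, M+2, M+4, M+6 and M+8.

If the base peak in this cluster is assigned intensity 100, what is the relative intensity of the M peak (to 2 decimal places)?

37.66

Binomial terms of (0.601 + 0.399)^4: M 0.1305, M+2 0.3465, M+4 0.3450, M+6 0.1527, M+8 0.0253 → M+2 is the base peak.
P(M+2) = C(4,1) × 0.601^3 × 0.399^1 = 4 × 0.2170818 × 0.3990 = 0.346463 (base)
P(M) = C(4,0) × 0.601^4 × 0.399^0 = 1 × 0.13046616 × 1.0000 = 0.130466
Relative intensity = 0.130466 / 0.346463 × 100 = 37.66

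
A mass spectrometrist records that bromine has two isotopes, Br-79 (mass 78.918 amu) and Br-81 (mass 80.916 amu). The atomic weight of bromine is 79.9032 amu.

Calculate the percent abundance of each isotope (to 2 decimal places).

Br-79: 50.69%, Br-81: 49.31%

Let x be the fractional abundance of Br-79; then Br-81 has abundance 1 − x.
78.918·x + 80.916·(1 − x) = 79.9032
(78.918 − 80.916)·x = 79.9032 − 80.916
x = -1.0128 / -1.998 = 0.50691 → 50.69% Br-79, 49.31% Br-81.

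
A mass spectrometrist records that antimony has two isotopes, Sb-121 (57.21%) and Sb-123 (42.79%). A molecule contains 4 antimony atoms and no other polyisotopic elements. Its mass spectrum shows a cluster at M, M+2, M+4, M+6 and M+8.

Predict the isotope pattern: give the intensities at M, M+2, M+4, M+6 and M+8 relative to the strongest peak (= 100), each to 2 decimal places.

29.79 : 89.13 : 100.00 : 49.86 : 9.32

Expanding (0.5721 + 0.4279)^4:
P(M) = 0.5721^4 = 0.107124
P(M+2) = 4 × 0.5721^3 × 0.4279^1 = 0.320493
P(M+4) = 6 × 0.5721^2 × 0.4279^2 = 0.359567
P(M+6) = 4 × 0.5721^1 × 0.4279^3 = 0.179291
P(M+8) = 0.4279^4 = 0.033525
The M+4 peak is largest (0.359567); scaling to 100 gives 29.79 : 89.13 : 100.00 : 49.86 : 9.32.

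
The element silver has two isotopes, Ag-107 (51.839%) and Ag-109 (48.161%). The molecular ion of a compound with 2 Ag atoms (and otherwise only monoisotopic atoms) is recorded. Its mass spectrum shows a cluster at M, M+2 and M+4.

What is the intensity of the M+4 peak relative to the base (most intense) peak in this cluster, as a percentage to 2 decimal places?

46.45%

Binomial terms of (0.51839 + 0.48161)^2: M 0.2687, M+2 0.4993, M+4 0.2319 → M+2 is the base peak.
P(M+2) = C(2,1) × 0.51839^1 × 0.48161^1 = 2 × 0.51839 × 0.48161 = 0.499324 (base)
P(M+4) = C(2,2) × 0.51839^0 × 0.48161^2 = 1 × 1.0000 × 0.23194819 = 0.231948
Relative intensity = 0.231948 / 0.499324 × 100 = 46.45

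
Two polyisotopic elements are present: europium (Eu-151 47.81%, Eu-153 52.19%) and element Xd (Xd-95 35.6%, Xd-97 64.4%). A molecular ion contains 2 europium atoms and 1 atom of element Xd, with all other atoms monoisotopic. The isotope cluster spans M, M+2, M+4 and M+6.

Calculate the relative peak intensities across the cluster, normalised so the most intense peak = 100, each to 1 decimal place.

19.5 : 77.7 : 100.0 : 41.9

Europium pattern (n=2): 0.22857961 : 0.49904078 : 0.27237961
Element Xd pattern (n=1): 0.3560 : 0.6440
Convolve the two distributions (both contribute in 2-u steps):
  M: 0.22857961×0.3560 = 0.081374
  M+2: 0.22857961×0.6440 + 0.49904078×0.3560 = 0.324864
  M+4: 0.49904078×0.6440 + 0.27237961×0.3560 = 0.418349
  M+6: 0.27237961×0.6440 = 0.175412
Scale to base peak (0.418349) = 100: 19.5 : 77.7 : 100.0 : 41.9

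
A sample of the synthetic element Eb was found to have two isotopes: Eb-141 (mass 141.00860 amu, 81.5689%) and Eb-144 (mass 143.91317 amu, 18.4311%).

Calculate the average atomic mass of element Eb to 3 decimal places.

Ar = Σ fᵢ·mᵢ = 0.815689 × 141.00860 + 0.184311 × 143.91317
= 115.019164 + 26.524780 = 141.543944 amu

141.544 amu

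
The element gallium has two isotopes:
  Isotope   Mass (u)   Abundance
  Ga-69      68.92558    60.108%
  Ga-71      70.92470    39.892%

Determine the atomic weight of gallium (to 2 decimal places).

The abundance-weighted mean is 0.60108 × 68.92558 + 0.39892 × 70.92470
= 41.429788 + 28.293281 = 69.723069 u

69.72 u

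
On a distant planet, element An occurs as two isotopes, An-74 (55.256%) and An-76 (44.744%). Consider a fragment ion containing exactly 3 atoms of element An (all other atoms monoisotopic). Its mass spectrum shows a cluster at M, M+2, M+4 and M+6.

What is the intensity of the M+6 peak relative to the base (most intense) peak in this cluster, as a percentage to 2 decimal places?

21.86%

Term probabilities: M 0.1687, M+2 0.4098, M+4 0.3319, M+6 0.0896. Base peak = M+2.
P(M+2) = C(3,1) × 0.55256^2 × 0.44744^1 = 3 × 0.30532255 × 0.44744 = 0.409841 (base)
P(M+6) = C(3,3) × 0.55256^0 × 0.44744^3 = 1 × 1.0000 × 0.08957863 = 0.089579
Relative intensity = 0.089579 / 0.409841 × 100 = 21.86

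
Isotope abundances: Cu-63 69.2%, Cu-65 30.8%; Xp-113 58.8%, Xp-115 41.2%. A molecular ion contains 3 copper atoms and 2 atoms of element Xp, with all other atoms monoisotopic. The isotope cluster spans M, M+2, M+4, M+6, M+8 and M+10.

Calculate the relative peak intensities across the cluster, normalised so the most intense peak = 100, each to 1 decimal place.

Copper pattern (n=3): 0.33137389 : 0.44247034 : 0.19693766 : 0.02921811
Element Xp pattern (n=2): 0.345744 : 0.484512 : 0.169744
Convolve the two distributions (both contribute in 2-u steps):
  M: 0.33137389×0.345744 = 0.114571
  M+2: 0.33137389×0.484512 + 0.44247034×0.345744 = 0.313536
  M+4: 0.33137389×0.169744 + 0.44247034×0.484512 + 0.19693766×0.345744 = 0.338721
  M+6: 0.44247034×0.169744 + 0.19693766×0.484512 + 0.02921811×0.345744 = 0.180627
  M+8: 0.19693766×0.169744 + 0.02921811×0.484512 = 0.047586
  M+10: 0.02921811×0.169744 = 0.004960
Scale to base peak (0.338721) = 100: 33.8 : 92.6 : 100.0 : 53.3 : 14.0 : 1.5

33.8 : 92.6 : 100.0 : 53.3 : 14.0 : 1.5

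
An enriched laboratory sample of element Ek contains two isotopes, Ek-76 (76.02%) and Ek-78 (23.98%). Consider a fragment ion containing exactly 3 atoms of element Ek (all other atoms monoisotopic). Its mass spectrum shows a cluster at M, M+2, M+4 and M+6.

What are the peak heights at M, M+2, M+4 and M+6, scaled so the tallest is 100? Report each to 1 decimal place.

Each Ek atom is independently Ek-76 (p = 0.7602) or Ek-78 (q = 0.2398); the cluster is the binomial expansion (p + q)^3.
P(M) = 0.7602^3 = 0.439323
P(M+2) = 3 × 0.7602^2 × 0.2398^1 = 0.415744
P(M+4) = 3 × 0.7602^1 × 0.2398^2 = 0.131144
P(M+6) = 0.2398^3 = 0.013789
The M peak is largest (0.439323); scaling to 100 gives 100.0 : 94.6 : 29.9 : 3.1.

100.0 : 94.6 : 29.9 : 3.1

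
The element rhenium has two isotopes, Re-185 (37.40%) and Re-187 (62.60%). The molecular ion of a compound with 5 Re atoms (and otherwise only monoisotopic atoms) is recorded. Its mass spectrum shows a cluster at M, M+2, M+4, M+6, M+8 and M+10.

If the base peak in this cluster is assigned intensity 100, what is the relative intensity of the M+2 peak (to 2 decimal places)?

17.85

(0.3740 + 0.6260)^5 gives M 0.0073, M+2 0.0612, M+4 0.2050, M+6 0.3431, M+8 0.2872, M+10 0.0961; the largest is M+6.
P(M+6) = C(5,3) × 0.3740^2 × 0.6260^3 = 10 × 0.139876 × 0.24531438 = 0.343136 (base)
P(M+2) = C(5,1) × 0.3740^4 × 0.6260^1 = 5 × 0.0195653 × 0.6260 = 0.061239
Relative intensity = 0.061239 / 0.343136 × 100 = 17.85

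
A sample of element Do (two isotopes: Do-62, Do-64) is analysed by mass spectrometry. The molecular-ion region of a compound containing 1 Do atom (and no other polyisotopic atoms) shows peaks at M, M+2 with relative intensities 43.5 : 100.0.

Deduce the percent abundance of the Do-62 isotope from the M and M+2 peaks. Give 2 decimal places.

30.31%

Let p = fractional abundance of Do-62. I(M+2)/I(M) = [C(1,1)·p^0·(1−p)] / p^1 = 1·(1−p)/p = 100.0/43.5 = 2.2989
(1−p)/p = 2.2989/1 = 2.2989  ⇒  p = 1/(1 + 2.2989) = 0.3031
Do-62: 30.31%, Do-64: 69.69%.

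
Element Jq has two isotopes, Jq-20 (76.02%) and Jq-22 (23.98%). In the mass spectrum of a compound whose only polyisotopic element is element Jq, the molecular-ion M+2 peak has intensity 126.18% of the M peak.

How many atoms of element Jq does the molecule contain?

The M+2/M ratio from n Jq atoms is n · q/p = n · 0.2398/0.7602.
n = 1.2618 × 0.7602/0.2398 = 4.00 ≈ 4

4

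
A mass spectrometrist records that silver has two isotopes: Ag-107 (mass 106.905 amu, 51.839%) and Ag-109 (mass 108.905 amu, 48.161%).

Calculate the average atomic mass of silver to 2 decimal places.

Weight each isotope mass by its fractional abundance: 0.51839 × 106.905 + 0.48161 × 108.905
= 55.4185 + 52.4497 = 107.8682 amu

107.87 amu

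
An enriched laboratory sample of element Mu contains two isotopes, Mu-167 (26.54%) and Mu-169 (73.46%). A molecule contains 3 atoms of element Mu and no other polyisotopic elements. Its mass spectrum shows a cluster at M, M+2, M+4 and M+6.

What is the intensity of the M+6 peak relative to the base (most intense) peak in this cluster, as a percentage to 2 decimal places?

(0.2654 + 0.7346)^3 gives M 0.0187, M+2 0.1552, M+4 0.4297, M+6 0.3964; the largest is M+4.
P(M+4) = C(3,2) × 0.2654^1 × 0.7346^2 = 3 × 0.2654 × 0.53963716 = 0.429659 (base)
P(M+6) = C(3,3) × 0.2654^0 × 0.7346^3 = 1 × 1.0000 × 0.39641746 = 0.396417
Relative intensity = 0.396417 / 0.429659 × 100 = 92.26

92.26%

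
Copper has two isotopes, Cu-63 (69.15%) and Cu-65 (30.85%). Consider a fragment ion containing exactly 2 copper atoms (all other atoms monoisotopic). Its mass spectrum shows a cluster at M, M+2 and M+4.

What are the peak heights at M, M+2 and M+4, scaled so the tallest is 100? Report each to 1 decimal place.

100.0 : 89.2 : 19.9

The 2 Cu atoms are independent, so intensities follow the terms of (0.6915 + 0.3085)^2.
P(M) = 0.6915^2 = 0.478172
P(M+2) = 2 × 0.6915^1 × 0.3085^1 = 0.426656
P(M+4) = 0.3085^2 = 0.095172
The M peak is largest (0.478172); scaling to 100 gives 100.0 : 89.2 : 19.9.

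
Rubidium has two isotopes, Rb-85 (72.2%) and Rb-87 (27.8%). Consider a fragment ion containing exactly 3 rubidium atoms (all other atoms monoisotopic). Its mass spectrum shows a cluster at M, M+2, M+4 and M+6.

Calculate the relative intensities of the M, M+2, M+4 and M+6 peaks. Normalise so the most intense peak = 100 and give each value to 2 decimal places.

Expanding (0.722 + 0.278)^3:
P(M) = 0.722^3 = 0.376367
P(M+2) = 3 × 0.722^2 × 0.278^1 = 0.434751
P(M+4) = 3 × 0.722^1 × 0.278^2 = 0.167397
P(M+6) = 0.278^3 = 0.021485
The M+2 peak is largest (0.434751); scaling to 100 gives 86.57 : 100.00 : 38.50 : 4.94.

86.57 : 100.00 : 38.50 : 4.94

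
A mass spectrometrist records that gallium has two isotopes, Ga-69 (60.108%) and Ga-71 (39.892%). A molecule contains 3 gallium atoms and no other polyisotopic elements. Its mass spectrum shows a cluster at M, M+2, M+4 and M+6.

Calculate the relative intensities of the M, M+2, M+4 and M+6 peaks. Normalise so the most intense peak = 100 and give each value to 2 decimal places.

The 3 Ga atoms are independent, so intensities follow the terms of (0.60108 + 0.39892)^3.
P(M) = 0.60108^3 = 0.217169
P(M+2) = 3 × 0.60108^2 × 0.39892^1 = 0.432386
P(M+4) = 3 × 0.60108^1 × 0.39892^2 = 0.286963
P(M+6) = 0.39892^3 = 0.063483
The M+2 peak is largest (0.432386); scaling to 100 gives 50.23 : 100.00 : 66.37 : 14.68.

50.23 : 100.00 : 66.37 : 14.68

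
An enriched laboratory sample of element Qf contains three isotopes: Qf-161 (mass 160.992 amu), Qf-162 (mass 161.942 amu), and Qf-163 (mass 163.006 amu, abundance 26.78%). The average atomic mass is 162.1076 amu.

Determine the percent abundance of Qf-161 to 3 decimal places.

12.562%

The remaining 73.22% is split between Qf-161 (fraction x) and Qf-162 (fraction 0.7322 − x).
Substituting: 160.992x + 161.942(0.7322 − x) = 118.4545932
(160.992 − 161.942)x = -0.1193392  ⇒  x = 0.12562, y = 0.60658
Qf-161: 12.562%, Qf-162: 60.658%.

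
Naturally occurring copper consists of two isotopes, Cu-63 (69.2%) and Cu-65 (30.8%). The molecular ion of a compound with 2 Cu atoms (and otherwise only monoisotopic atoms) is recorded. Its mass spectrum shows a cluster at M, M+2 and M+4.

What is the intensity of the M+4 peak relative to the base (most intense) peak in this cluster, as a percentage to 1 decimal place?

Binomial terms of (0.692 + 0.308)^2: M 0.4789, M+2 0.4263, M+4 0.0949 → M is the base peak.
P(M) = C(2,0) × 0.692^2 × 0.308^0 = 1 × 0.478864 × 1.0000 = 0.478864 (base)
P(M+4) = C(2,2) × 0.692^0 × 0.308^2 = 1 × 1.0000 × 0.094864 = 0.094864
Relative intensity = 0.094864 / 0.478864 × 100 = 19.8

19.8%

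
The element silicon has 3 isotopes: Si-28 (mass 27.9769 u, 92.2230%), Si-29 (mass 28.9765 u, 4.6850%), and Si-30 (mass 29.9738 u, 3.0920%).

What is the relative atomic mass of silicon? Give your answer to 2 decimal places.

28.09 u

Ar = Σ fᵢ·mᵢ = 0.922230 × 27.9769 + 0.046850 × 28.9765 + 0.030920 × 29.9738
= 25.80114 + 1.35755 + 0.92679 = 28.08548 u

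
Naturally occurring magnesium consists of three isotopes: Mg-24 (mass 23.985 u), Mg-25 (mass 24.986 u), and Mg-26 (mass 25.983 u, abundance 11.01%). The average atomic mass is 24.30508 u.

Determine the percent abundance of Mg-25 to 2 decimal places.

The remaining 88.99% is split between Mg-24 (fraction x) and Mg-25 (fraction 0.8899 − x).
Substituting: 23.985x + 24.986(0.8899 − x) = 21.4443517
(23.985 − 24.986)x = -0.7906897  ⇒  x = 0.78990, y = 0.10000
Mg-24: 78.99%, Mg-25: 10.00%.

10.00%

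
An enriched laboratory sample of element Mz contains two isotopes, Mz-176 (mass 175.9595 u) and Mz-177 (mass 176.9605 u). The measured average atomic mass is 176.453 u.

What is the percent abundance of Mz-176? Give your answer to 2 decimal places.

50.70%

With x = fraction of Mz-176 (so Mz-177 is 1 − x):
175.9595·x + 176.9605·(1 − x) = 176.453
(175.9595 − 176.9605)·x = 176.453 − 176.9605
x = -0.5075 / -1.0010 = 0.50699 → 50.70% Mz-176, 49.30% Mz-177.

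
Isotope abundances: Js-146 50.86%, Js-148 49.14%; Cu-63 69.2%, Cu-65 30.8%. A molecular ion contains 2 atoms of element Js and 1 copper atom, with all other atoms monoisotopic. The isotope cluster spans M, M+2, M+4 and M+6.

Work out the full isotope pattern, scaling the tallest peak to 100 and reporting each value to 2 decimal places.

42.06 : 100.00 : 75.44 : 17.48

Element Js pattern (n=2): 0.25867396 : 0.49985208 : 0.24147396
Copper pattern (n=1): 0.6920 : 0.3080
Convolve the two distributions (both contribute in 2-u steps):
  M: 0.25867396×0.6920 = 0.179002
  M+2: 0.25867396×0.3080 + 0.49985208×0.6920 = 0.425569
  M+4: 0.49985208×0.3080 + 0.24147396×0.6920 = 0.321054
  M+6: 0.24147396×0.3080 = 0.074374
Scale to base peak (0.425569) = 100: 42.06 : 100.00 : 75.44 : 17.48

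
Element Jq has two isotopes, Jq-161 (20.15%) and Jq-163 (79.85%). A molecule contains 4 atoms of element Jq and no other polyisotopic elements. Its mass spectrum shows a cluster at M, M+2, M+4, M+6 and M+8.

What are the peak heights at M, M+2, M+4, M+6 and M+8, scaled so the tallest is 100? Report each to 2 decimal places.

Expanding (0.2015 + 0.7985)^4:
P(M) = 0.2015^4 = 0.001649
P(M+2) = 4 × 0.2015^3 × 0.7985^1 = 0.026131
P(M+4) = 6 × 0.2015^2 × 0.7985^2 = 0.155329
P(M+6) = 4 × 0.2015^1 × 0.7985^3 = 0.410355
P(M+8) = 0.7985^4 = 0.406537
The M+6 peak is largest (0.410355); scaling to 100 gives 0.40 : 6.37 : 37.85 : 100.00 : 99.07.

0.40 : 6.37 : 37.85 : 100.00 : 99.07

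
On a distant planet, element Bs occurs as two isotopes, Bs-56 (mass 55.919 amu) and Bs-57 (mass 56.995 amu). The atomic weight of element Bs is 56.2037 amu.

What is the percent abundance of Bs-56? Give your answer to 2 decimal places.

Writing the weighted mean with unknown fraction x of Bs-56:
55.919·x + 56.995·(1 − x) = 56.2037
(55.919 − 56.995)·x = 56.2037 − 56.995
x = -0.7913 / -1.076 = 0.73541 → 73.54% Bs-56, 26.46% Bs-57.

73.54%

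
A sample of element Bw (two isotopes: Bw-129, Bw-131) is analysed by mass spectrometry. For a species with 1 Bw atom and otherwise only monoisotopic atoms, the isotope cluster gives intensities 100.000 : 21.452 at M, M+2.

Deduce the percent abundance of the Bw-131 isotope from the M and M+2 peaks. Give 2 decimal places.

17.66%

Let p = fractional abundance of Bw-129. I(M+2)/I(M) = [C(1,1)·p^0·(1−p)] / p^1 = 1·(1−p)/p = 21.452/100.000 = 0.2145
(1−p)/p = 0.2145/1 = 0.2145  ⇒  p = 1/(1 + 0.2145) = 0.8234
Bw-129: 82.34%, Bw-131: 17.66%.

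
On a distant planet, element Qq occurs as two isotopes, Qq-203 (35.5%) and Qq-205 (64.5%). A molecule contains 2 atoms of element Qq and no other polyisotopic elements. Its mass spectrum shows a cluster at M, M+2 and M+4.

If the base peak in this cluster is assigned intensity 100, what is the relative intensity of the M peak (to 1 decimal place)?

Term probabilities: M 0.1260, M+2 0.4579, M+4 0.4160. Base peak = M+2.
P(M+2) = C(2,1) × 0.355^1 × 0.645^1 = 2 × 0.3550 × 0.6450 = 0.457950 (base)
P(M) = C(2,0) × 0.355^2 × 0.645^0 = 1 × 0.126025 × 1.0000 = 0.126025
Relative intensity = 0.126025 / 0.457950 × 100 = 27.5

27.5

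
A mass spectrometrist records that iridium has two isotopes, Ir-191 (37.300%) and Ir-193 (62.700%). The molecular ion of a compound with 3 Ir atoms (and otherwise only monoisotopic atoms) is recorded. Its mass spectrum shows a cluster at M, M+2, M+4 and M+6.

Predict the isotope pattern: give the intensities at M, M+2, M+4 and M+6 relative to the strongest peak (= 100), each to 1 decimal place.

11.8 : 59.5 : 100.0 : 56.0

The 3 Ir atoms are independent, so intensities follow the terms of (0.37300 + 0.62700)^3.
P(M) = 0.37300^3 = 0.051895
P(M+2) = 3 × 0.37300^2 × 0.62700^1 = 0.261702
P(M+4) = 3 × 0.37300^1 × 0.62700^2 = 0.439911
P(M+6) = 0.62700^3 = 0.246492
The M+4 peak is largest (0.439911); scaling to 100 gives 11.8 : 59.5 : 100.0 : 56.0.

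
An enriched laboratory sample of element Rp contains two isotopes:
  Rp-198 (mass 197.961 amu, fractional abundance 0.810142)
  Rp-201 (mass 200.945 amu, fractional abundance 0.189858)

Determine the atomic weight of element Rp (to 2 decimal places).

Ar = Σ fᵢ·mᵢ = 0.810142 × 197.961 + 0.189858 × 200.945
= 160.3765 + 38.1510 = 198.5275 amu

198.53 amu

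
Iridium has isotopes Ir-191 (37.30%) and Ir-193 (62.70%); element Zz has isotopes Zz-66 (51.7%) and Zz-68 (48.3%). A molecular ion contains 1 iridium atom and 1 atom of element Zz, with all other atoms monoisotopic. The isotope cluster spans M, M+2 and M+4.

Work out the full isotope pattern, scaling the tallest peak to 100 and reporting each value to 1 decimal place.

38.2 : 100.0 : 60.0

Iridium pattern (n=1): 0.3730 : 0.6270
Element Zz pattern (n=1): 0.5170 : 0.4830
Convolve the two distributions (both contribute in 2-u steps):
  M: 0.3730×0.5170 = 0.192841
  M+2: 0.3730×0.4830 + 0.6270×0.5170 = 0.504318
  M+4: 0.6270×0.4830 = 0.302841
Scale to base peak (0.504318) = 100: 38.2 : 100.0 : 60.0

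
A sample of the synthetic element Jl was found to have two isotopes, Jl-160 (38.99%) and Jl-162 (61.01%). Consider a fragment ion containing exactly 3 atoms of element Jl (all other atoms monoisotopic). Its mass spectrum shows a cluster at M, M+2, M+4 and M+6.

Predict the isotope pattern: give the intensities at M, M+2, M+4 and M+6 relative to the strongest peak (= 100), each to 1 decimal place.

The 3 Jl atoms are independent, so intensities follow the terms of (0.3899 + 0.6101)^3.
P(M) = 0.3899^3 = 0.059273
P(M+2) = 3 × 0.3899^2 × 0.6101^1 = 0.278246
P(M+4) = 3 × 0.3899^1 × 0.6101^2 = 0.435388
P(M+6) = 0.6101^3 = 0.227093
The M+4 peak is largest (0.435388); scaling to 100 gives 13.6 : 63.9 : 100.0 : 52.2.

13.6 : 63.9 : 100.0 : 52.2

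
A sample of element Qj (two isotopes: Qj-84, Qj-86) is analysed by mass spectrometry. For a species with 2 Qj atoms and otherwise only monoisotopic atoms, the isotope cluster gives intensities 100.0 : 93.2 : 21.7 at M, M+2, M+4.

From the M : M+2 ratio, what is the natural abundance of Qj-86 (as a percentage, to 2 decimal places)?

31.79%

Write p for the Qj-84 fraction. I(M+2)/I(M) = [C(2,1)·p^1·(1−p)] / p^2 = 2·(1−p)/p = 93.2/100.0 = 0.9320
(1−p)/p = 0.9320/2 = 0.4660  ⇒  p = 1/(1 + 0.4660) = 0.6821
Qj-84: 68.21%, Qj-86: 31.79%.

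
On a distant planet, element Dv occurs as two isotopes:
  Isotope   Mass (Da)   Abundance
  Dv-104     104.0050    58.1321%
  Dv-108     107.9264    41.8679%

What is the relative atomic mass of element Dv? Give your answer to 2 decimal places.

105.65 Da

Weight each isotope mass by its fractional abundance: 0.581321 × 104.0050 + 0.418679 × 107.9264
= 60.46029 + 45.18652 = 105.64681 Da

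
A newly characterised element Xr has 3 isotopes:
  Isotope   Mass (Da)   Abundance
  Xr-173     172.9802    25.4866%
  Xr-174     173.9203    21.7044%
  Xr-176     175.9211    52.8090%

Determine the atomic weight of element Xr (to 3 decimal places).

174.737 Da

The abundance-weighted mean is 0.254866 × 172.9802 + 0.217044 × 173.9203 + 0.528090 × 175.9211
= 44.08677 + 37.74836 + 92.90217 = 174.73730 Da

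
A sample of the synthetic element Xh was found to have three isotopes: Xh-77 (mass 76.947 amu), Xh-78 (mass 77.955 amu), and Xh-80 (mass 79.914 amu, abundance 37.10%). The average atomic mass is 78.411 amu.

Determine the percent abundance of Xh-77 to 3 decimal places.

The remaining 62.90% is split between Xh-77 (fraction x) and Xh-78 (fraction 0.6290 − x).
Substituting: 76.947x + 77.955(0.6290 − x) = 48.762906
(76.947 − 77.955)x = -0.270789  ⇒  x = 0.26864, y = 0.36036
Xh-77: 26.864%, Xh-78: 36.036%.

26.864%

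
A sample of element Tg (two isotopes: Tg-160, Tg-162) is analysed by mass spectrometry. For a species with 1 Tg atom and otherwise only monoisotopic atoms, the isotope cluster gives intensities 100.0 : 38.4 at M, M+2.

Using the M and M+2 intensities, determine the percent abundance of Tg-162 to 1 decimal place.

27.7%

If p is the fraction of Tg that is Tg-160, then I(M+2)/I(M) = [C(1,1)·p^0·(1−p)] / p^1 = 1·(1−p)/p = 38.4/100.0 = 0.3840
(1−p)/p = 0.3840/1 = 0.3840  ⇒  p = 1/(1 + 0.3840) = 0.7225
Tg-160: 72.3%, Tg-162: 27.7%.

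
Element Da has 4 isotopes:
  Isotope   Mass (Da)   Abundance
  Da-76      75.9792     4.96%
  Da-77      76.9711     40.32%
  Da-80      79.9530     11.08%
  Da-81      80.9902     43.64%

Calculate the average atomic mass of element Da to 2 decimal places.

79.01 Da

Average mass = Σ (abundance × isotope mass) = 0.0496 × 75.9792 + 0.4032 × 76.9711 + 0.1108 × 79.9530 + 0.4364 × 80.9902
= 3.76857 + 31.03475 + 8.85879 + 35.34412 = 79.00623 Da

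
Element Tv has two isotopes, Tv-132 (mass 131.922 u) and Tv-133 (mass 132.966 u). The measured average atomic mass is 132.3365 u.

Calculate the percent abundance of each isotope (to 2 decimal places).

Tv-132: 60.30%, Tv-133: 39.70%

Let x be the fractional abundance of Tv-132; then Tv-133 has abundance 1 − x.
131.922·x + 132.966·(1 − x) = 132.3365
(131.922 − 132.966)·x = 132.3365 − 132.966
x = -0.6295 / -1.044 = 0.60297 → 60.30% Tv-132, 39.70% Tv-133.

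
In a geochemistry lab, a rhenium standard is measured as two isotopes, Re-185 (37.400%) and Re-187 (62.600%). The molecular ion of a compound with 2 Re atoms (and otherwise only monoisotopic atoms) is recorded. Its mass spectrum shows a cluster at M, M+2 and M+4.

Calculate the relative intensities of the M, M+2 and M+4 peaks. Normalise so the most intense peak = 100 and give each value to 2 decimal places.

The 2 Re atoms are independent, so intensities follow the terms of (0.37400 + 0.62600)^2.
P(M) = 0.37400^2 = 0.139876
P(M+2) = 2 × 0.37400^1 × 0.62600^1 = 0.468248
P(M+4) = 0.62600^2 = 0.391876
The M+2 peak is largest (0.468248); scaling to 100 gives 29.87 : 100.00 : 83.69.

29.87 : 100.00 : 83.69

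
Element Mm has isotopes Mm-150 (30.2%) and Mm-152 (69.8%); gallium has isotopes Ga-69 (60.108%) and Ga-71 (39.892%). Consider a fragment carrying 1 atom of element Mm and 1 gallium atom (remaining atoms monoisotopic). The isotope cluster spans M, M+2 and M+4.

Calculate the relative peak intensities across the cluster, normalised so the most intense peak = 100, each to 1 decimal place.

Element Mm pattern (n=1): 0.3020 : 0.6980
Gallium pattern (n=1): 0.60108 : 0.39892
Convolve the two distributions (both contribute in 2-u steps):
  M: 0.3020×0.60108 = 0.181526
  M+2: 0.3020×0.39892 + 0.6980×0.60108 = 0.540028
  M+4: 0.6980×0.39892 = 0.278446
Scale to base peak (0.540028) = 100: 33.6 : 100.0 : 51.6

33.6 : 100.0 : 51.6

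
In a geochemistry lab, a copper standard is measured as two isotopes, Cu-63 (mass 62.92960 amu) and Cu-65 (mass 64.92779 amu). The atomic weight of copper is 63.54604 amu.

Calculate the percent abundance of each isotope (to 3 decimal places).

Cu-63: 69.150%, Cu-65: 30.850%

With x = fraction of Cu-63 (so Cu-65 is 1 − x):
62.92960·x + 64.92779·(1 − x) = 63.54604
(62.92960 − 64.92779)·x = 63.54604 − 64.92779
x = -1.38175 / -1.99819 = 0.69150 → 69.150% Cu-63, 30.850% Cu-65.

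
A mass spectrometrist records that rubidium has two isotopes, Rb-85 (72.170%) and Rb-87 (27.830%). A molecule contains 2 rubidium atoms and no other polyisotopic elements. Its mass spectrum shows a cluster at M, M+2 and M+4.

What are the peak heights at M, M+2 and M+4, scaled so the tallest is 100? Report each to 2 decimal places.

100.00 : 77.12 : 14.87

Expanding (0.72170 + 0.27830)^2:
P(M) = 0.72170^2 = 0.520851
P(M+2) = 2 × 0.72170^1 × 0.27830^1 = 0.401698
P(M+4) = 0.27830^2 = 0.077451
The M peak is largest (0.520851); scaling to 100 gives 100.00 : 77.12 : 14.87.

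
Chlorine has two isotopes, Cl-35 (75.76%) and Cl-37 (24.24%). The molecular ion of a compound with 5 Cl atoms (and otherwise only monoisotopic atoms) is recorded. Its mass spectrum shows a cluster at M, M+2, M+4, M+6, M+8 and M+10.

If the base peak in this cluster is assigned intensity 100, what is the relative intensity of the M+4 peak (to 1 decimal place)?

64.0

(0.7576 + 0.2424)^5 gives M 0.2496, M+2 0.3993, M+4 0.2555, M+6 0.0817, M+8 0.0131, M+10 0.0008; the largest is M+2.
P(M+2) = C(5,1) × 0.7576^4 × 0.2424^1 = 5 × 0.32942751 × 0.2424 = 0.399266 (base)
P(M+4) = C(5,2) × 0.7576^3 × 0.2424^2 = 10 × 0.4348304 × 0.05875776 = 0.255497
Relative intensity = 0.255497 / 0.399266 × 100 = 64.0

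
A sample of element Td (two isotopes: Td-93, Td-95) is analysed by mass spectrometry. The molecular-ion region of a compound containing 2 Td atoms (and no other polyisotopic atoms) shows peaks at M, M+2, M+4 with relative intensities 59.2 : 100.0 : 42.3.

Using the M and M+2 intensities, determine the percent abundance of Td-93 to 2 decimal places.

Let p = fractional abundance of Td-93. I(M+2)/I(M) = [C(2,1)·p^1·(1−p)] / p^2 = 2·(1−p)/p = 100.0/59.2 = 1.6892
(1−p)/p = 1.6892/2 = 0.8446  ⇒  p = 1/(1 + 0.8446) = 0.5421
Td-93: 54.21%, Td-95: 45.79%.

54.21%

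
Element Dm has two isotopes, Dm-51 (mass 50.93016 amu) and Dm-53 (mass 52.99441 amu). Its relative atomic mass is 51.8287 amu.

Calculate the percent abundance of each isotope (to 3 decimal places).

Dm-51: 56.471%, Dm-53: 43.529%

Let x be the fractional abundance of Dm-51; then Dm-53 has abundance 1 − x.
50.93016·x + 52.99441·(1 − x) = 51.8287
(50.93016 − 52.99441)·x = 51.8287 − 52.99441
x = -1.16571 / -2.06425 = 0.56471 → 56.471% Dm-51, 43.529% Dm-53.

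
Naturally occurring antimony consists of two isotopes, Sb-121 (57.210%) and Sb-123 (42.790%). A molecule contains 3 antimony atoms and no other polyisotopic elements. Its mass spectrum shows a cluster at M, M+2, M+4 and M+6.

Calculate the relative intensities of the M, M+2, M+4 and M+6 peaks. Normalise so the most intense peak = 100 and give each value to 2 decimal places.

44.57 : 100.00 : 74.79 : 18.65

Expanding (0.57210 + 0.42790)^3:
P(M) = 0.57210^3 = 0.187247
P(M+2) = 3 × 0.57210^2 × 0.42790^1 = 0.420153
P(M+4) = 3 × 0.57210^1 × 0.42790^2 = 0.314252
P(M+6) = 0.42790^3 = 0.078348
The M+2 peak is largest (0.420153); scaling to 100 gives 44.57 : 100.00 : 74.79 : 18.65.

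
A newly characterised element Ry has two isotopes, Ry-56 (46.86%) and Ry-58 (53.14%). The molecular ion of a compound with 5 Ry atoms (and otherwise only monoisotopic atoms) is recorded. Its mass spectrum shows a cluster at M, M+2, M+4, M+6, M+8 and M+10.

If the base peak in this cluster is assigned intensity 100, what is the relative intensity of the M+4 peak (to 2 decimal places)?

(0.4686 + 0.5314)^5 gives M 0.0226, M+2 0.1281, M+4 0.2906, M+6 0.3295, M+8 0.1868, M+10 0.0424; the largest is M+6.
P(M+6) = C(5,3) × 0.4686^2 × 0.5314^3 = 10 × 0.21958596 × 0.1500599 = 0.329510 (base)
P(M+4) = C(5,2) × 0.4686^3 × 0.5314^2 = 10 × 0.10289798 × 0.28238596 = 0.290569
Relative intensity = 0.290569 / 0.329510 × 100 = 88.18

88.18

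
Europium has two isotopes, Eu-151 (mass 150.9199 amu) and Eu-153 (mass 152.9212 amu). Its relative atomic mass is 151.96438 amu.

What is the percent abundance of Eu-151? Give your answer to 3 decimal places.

Writing the weighted mean with unknown fraction x of Eu-151:
150.9199·x + 152.9212·(1 − x) = 151.96438
(150.9199 − 152.9212)·x = 151.96438 − 152.9212
x = -0.95682 / -2.0013 = 0.47810 → 47.810% Eu-151, 52.190% Eu-153.

47.810%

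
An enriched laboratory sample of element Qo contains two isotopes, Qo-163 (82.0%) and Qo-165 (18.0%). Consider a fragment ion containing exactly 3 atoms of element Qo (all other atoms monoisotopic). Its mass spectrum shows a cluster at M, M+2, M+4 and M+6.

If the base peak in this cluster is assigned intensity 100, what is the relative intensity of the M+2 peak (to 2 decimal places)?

(0.820 + 0.180)^3 gives M 0.5514, M+2 0.3631, M+4 0.0797, M+6 0.0058; the largest is M.
P(M) = C(3,0) × 0.820^3 × 0.180^0 = 1 × 0.551368 × 1.0000 = 0.551368 (base)
P(M+2) = C(3,1) × 0.820^2 × 0.180^1 = 3 × 0.6724 × 0.1800 = 0.363096
Relative intensity = 0.363096 / 0.551368 × 100 = 65.85

65.85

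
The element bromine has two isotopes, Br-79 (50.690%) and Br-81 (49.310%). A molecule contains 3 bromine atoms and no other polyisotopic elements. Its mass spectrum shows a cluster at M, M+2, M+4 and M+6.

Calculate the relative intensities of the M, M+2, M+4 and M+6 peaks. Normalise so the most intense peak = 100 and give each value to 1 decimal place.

34.3 : 100.0 : 97.3 : 31.5

Expanding (0.50690 + 0.49310)^3:
P(M) = 0.50690^3 = 0.130247
P(M+2) = 3 × 0.50690^2 × 0.49310^1 = 0.380103
P(M+4) = 3 × 0.50690^1 × 0.49310^2 = 0.369755
P(M+6) = 0.49310^3 = 0.119896
The M+2 peak is largest (0.380103); scaling to 100 gives 34.3 : 100.0 : 97.3 : 31.5.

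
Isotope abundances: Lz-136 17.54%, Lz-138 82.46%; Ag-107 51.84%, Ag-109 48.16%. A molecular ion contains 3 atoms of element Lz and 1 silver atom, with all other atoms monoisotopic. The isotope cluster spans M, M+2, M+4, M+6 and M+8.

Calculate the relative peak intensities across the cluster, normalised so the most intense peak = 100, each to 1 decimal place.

Element Lz pattern (n=3): 0.00539621 : 0.07610685 : 0.35779767 : 0.56069927
Silver pattern (n=1): 0.5184 : 0.4816
Convolve the two distributions (both contribute in 2-u steps):
  M: 0.00539621×0.5184 = 0.002797
  M+2: 0.00539621×0.4816 + 0.07610685×0.5184 = 0.042053
  M+4: 0.07610685×0.4816 + 0.35779767×0.5184 = 0.222135
  M+6: 0.35779767×0.4816 + 0.56069927×0.5184 = 0.462982
  M+8: 0.56069927×0.4816 = 0.270033
Scale to base peak (0.462982) = 100: 0.6 : 9.1 : 48.0 : 100.0 : 58.3

0.6 : 9.1 : 48.0 : 100.0 : 58.3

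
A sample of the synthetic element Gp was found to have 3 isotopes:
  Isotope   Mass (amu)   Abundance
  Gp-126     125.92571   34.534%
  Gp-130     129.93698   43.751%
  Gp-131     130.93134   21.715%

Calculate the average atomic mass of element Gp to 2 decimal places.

128.77 amu

Ar = Σ fᵢ·mᵢ = 0.34534 × 125.92571 + 0.43751 × 129.93698 + 0.21715 × 130.93134
= 43.487185 + 56.848728 + 28.431740 = 128.767653 amu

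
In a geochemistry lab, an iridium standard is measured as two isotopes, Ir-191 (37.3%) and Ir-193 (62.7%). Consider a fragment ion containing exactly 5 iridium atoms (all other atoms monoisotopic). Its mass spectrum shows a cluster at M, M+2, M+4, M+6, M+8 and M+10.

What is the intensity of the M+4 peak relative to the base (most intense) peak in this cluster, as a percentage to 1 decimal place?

Term probabilities: M 0.0072, M+2 0.0607, M+4 0.2040, M+6 0.3429, M+8 0.2882, M+10 0.0969. Base peak = M+6.
P(M+6) = C(5,3) × 0.373^2 × 0.627^3 = 10 × 0.139129 × 0.24649188 = 0.342942 (base)
P(M+4) = C(5,2) × 0.373^3 × 0.627^2 = 10 × 0.05189512 × 0.393129 = 0.204015
Relative intensity = 0.204015 / 0.342942 × 100 = 59.5

59.5%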